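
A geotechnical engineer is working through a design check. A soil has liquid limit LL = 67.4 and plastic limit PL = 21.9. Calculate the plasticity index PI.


Using PI = LL - PL
PI = 67.4 - 21.9
PI = 45.5


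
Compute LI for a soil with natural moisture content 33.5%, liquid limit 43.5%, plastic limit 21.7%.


First compute the plasticity index:
PI = LL - PL = 43.5 - 21.7 = 21.8
Then compute the liquidity index:
LI = (w - PL) / PI
LI = (33.5 - 21.7) / 21.8
LI = 0.541


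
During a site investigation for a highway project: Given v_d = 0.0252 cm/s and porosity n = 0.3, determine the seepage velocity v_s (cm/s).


Using v_s = v_d / n
v_s = 0.0252 / 0.3
v_s = 0.084 cm/s


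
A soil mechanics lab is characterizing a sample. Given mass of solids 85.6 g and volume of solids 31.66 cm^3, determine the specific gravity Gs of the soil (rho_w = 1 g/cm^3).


Result: 2.704

Derivation:
Using Gs = m_s / (V_s * rho_w)
Since rho_w = 1 g/cm^3:
Gs = 85.6 / 31.66
Gs = 2.704


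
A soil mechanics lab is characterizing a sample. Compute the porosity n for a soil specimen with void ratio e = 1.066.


Using the relation n = e / (1 + e)
n = 1.066 / (1 + 1.066)
n = 1.066 / 2.066
n = 0.516


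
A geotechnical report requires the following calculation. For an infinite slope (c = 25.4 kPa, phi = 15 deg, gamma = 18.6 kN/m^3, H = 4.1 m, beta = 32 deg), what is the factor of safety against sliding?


Result: 1.17

Derivation:
Using Fs = c / (gamma*H*sin(beta)*cos(beta)) + tan(phi)/tan(beta)
Cohesion contribution = 25.4 / (18.6*4.1*sin(32)*cos(32))
Cohesion contribution = 0.741151
Friction contribution = tan(15)/tan(32) = 0.428808
Fs = 0.741151 + 0.428808
Fs = 1.17


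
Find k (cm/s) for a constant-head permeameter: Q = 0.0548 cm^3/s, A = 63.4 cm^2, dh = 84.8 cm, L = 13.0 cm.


Result: 0.000133 cm/s

Derivation:
Compute hydraulic gradient:
i = dh / L = 84.8 / 13.0 = 6.52308
Then apply Darcy's law:
k = Q / (A * i)
k = 0.0548 / (63.4 * 6.52308)
k = 0.0548 / 413.563
k = 0.000133 cm/s


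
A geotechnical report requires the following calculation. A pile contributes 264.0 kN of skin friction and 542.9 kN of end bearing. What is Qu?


Using Qu = Qf + Qb
Qu = 264.0 + 542.9
Qu = 806.9 kN


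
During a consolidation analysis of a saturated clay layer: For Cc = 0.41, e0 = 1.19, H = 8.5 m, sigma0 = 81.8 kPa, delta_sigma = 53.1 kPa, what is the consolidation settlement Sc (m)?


Result: 0.3457 m

Derivation:
Using Sc = Cc * H / (1 + e0) * log10((sigma0 + delta_sigma) / sigma0)
Stress ratio = (81.8 + 53.1) / 81.8 = 1.64914
log10(1.64914) = 0.217259
Cc * H / (1 + e0) = 0.41 * 8.5 / (1 + 1.19) = 1.59132
Sc = 1.59132 * 0.217259
Sc = 0.3457 m


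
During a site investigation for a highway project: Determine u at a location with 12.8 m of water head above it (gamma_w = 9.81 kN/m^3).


Using u = gamma_w * h_w
u = 9.81 * 12.8
u = 125.57 kPa


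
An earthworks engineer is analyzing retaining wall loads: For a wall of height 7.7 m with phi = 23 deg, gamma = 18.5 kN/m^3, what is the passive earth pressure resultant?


Result: 1251.86 kN/m

Derivation:
Compute passive earth pressure coefficient:
Kp = tan^2(45 + phi/2) = tan^2(56.5) = 2.282623
Compute passive force:
Pp = 0.5 * Kp * gamma * H^2
Pp = 0.5 * 2.282623 * 18.5 * 7.7^2
Pp = 1251.86 kN/m


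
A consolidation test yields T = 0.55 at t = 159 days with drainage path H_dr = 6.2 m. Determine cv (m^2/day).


Using cv = T * H_dr^2 / t
H_dr^2 = 6.2^2 = 38.44
cv = 0.55 * 38.44 / 159
cv = 0.13297 m^2/day


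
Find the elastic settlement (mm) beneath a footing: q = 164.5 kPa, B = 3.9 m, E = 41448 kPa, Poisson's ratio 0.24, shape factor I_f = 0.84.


Using Se = q * B * (1 - nu^2) * I_f / E
1 - nu^2 = 1 - 0.24^2 = 0.9424
Se = 164.5 * 3.9 * 0.9424 * 0.84 / 41448
Se = 0.012253 m
Convert to mm: Se = 0.012253 * 1000 = 12.253 mm


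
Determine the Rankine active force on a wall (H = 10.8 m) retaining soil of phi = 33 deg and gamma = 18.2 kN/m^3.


Compute active earth pressure coefficient:
Ka = tan^2(45 - phi/2) = tan^2(28.5) = 0.294801
Compute active force:
Pa = 0.5 * Ka * gamma * H^2
Pa = 0.5 * 0.294801 * 18.2 * 10.8^2
Pa = 312.91 kN/m


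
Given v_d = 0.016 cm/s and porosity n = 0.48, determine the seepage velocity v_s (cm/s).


Using v_s = v_d / n
v_s = 0.016 / 0.48
v_s = 0.03333 cm/s


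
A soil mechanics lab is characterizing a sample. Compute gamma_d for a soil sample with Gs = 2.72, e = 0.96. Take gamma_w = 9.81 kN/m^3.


Using gamma_d = Gs * gamma_w / (1 + e)
gamma_d = 2.72 * 9.81 / (1 + 0.96)
gamma_d = 2.72 * 9.81 / 1.96
gamma_d = 13.614 kN/m^3


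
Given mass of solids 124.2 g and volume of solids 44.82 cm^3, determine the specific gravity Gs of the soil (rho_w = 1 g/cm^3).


Result: 2.771

Derivation:
Using Gs = m_s / (V_s * rho_w)
Since rho_w = 1 g/cm^3:
Gs = 124.2 / 44.82
Gs = 2.771


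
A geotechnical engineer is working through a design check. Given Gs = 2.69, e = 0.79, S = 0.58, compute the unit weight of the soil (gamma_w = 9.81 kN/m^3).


Result: 17.254 kN/m^3

Derivation:
Using gamma = gamma_w * (Gs + S*e) / (1 + e)
Numerator: Gs + S*e = 2.69 + 0.58*0.79 = 3.1482
Denominator: 1 + e = 1 + 0.79 = 1.79
gamma = 9.81 * 3.1482 / 1.79
gamma = 17.254 kN/m^3


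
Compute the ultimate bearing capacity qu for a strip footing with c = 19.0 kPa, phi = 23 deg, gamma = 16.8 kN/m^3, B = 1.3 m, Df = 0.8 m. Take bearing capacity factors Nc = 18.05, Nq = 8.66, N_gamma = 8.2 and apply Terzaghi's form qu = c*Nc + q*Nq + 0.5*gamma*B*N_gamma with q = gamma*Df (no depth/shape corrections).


Result: 548.88 kPa

Derivation:
Compute qu = c*Nc + gamma*Df*Nq + 0.5*gamma*B*N_gamma
Term 1: 19.0 * 18.05 = 342.95
Term 2: 16.8 * 0.8 * 8.66 = 116.3904
Term 3: 0.5 * 16.8 * 1.3 * 8.2 = 89.544
qu = 342.95 + 116.3904 + 89.544
qu = 548.88 kPa


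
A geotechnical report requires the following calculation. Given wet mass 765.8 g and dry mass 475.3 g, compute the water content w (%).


Using w = (m_wet - m_dry) / m_dry * 100
m_wet - m_dry = 765.8 - 475.3 = 290.5 g
w = 290.5 / 475.3 * 100
w = 61.12 %


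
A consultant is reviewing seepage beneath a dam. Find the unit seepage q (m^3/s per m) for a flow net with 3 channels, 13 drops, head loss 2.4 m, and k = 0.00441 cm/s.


Convert k to m/s for unit consistency with H:
k = 0.00441 cm/s = 0.00441 / 100 m/s = 4.41e-05 m/s
Using q = k * H * Nf / Nd
Nf / Nd = 3 / 13 = 0.2308
q = 4.41e-05 * 2.4 * 0.2308
q = 2.442e-05 m^3/s per m


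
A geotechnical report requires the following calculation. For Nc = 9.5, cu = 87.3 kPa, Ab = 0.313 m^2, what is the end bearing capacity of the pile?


Result: 259.59 kN

Derivation:
Using Qb = Nc * cu * Ab
Qb = 9.5 * 87.3 * 0.313
Qb = 259.59 kN


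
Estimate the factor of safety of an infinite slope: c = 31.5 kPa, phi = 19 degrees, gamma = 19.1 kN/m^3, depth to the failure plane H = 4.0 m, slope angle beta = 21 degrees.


Using Fs = c / (gamma*H*sin(beta)*cos(beta)) + tan(phi)/tan(beta)
Cohesion contribution = 31.5 / (19.1*4.0*sin(21)*cos(21))
Cohesion contribution = 1.23236
Friction contribution = tan(19)/tan(21) = 0.897004
Fs = 1.23236 + 0.897004
Fs = 2.129


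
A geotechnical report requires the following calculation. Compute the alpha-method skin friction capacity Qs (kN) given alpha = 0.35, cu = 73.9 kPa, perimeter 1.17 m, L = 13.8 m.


Result: 417.62 kN

Derivation:
Using Qs = alpha * cu * perimeter * L
Qs = 0.35 * 73.9 * 1.17 * 13.8
Qs = 417.62 kN


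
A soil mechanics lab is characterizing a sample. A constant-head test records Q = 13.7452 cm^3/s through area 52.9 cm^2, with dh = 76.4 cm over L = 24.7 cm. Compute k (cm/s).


Result: 0.084004 cm/s

Derivation:
Compute hydraulic gradient:
i = dh / L = 76.4 / 24.7 = 3.09312
Then apply Darcy's law:
k = Q / (A * i)
k = 13.7452 / (52.9 * 3.09312)
k = 13.7452 / 163.626
k = 0.084004 cm/s


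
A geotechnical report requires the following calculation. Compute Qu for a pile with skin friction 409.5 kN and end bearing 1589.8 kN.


Using Qu = Qf + Qb
Qu = 409.5 + 1589.8
Qu = 1999.3 kN


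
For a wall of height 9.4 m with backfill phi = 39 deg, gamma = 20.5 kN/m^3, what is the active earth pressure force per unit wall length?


Compute active earth pressure coefficient:
Ka = tan^2(45 - phi/2) = tan^2(25.5) = 0.227506
Compute active force:
Pa = 0.5 * Ka * gamma * H^2
Pa = 0.5 * 0.227506 * 20.5 * 9.4^2
Pa = 206.05 kN/m


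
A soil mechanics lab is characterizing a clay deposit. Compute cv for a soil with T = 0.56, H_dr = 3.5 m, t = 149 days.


Using cv = T * H_dr^2 / t
H_dr^2 = 3.5^2 = 12.25
cv = 0.56 * 12.25 / 149
cv = 0.04604 m^2/day


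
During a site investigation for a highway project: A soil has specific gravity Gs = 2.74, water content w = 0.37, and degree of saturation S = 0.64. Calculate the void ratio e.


Using the relation e = Gs * w / S
e = 2.74 * 0.37 / 0.64
e = 1.5841


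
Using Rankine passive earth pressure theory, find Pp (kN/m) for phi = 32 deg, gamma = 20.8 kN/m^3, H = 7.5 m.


Compute passive earth pressure coefficient:
Kp = tan^2(45 + phi/2) = tan^2(61.0) = 3.254588
Compute passive force:
Pp = 0.5 * Kp * gamma * H^2
Pp = 0.5 * 3.254588 * 20.8 * 7.5^2
Pp = 1903.93 kN/m


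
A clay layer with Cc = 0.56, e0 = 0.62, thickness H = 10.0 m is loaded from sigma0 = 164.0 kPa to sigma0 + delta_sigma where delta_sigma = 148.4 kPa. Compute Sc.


Result: 0.9674 m

Derivation:
Using Sc = Cc * H / (1 + e0) * log10((sigma0 + delta_sigma) / sigma0)
Stress ratio = (164.0 + 148.4) / 164.0 = 1.90488
log10(1.90488) = 0.279867
Cc * H / (1 + e0) = 0.56 * 10.0 / (1 + 0.62) = 3.45679
Sc = 3.45679 * 0.279867
Sc = 0.9674 m


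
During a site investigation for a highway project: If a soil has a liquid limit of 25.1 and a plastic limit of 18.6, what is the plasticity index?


Result: 6.5

Derivation:
Using PI = LL - PL
PI = 25.1 - 18.6
PI = 6.5


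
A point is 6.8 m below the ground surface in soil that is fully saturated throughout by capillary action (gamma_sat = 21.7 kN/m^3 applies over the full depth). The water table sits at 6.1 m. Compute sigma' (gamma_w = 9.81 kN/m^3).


Result: 140.69 kPa

Derivation:
Total stress = gamma_sat * depth
sigma = 21.7 * 6.8 = 147.56 kPa
Pore water pressure u = gamma_w * (depth - d_wt)
u = 9.81 * (6.8 - 6.1) = 6.867 kPa
Effective stress = sigma - u
sigma' = 147.56 - 6.867 = 140.69 kPa


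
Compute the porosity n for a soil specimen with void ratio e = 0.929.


Result: 0.4816

Derivation:
Using the relation n = e / (1 + e)
n = 0.929 / (1 + 0.929)
n = 0.929 / 1.929
n = 0.4816


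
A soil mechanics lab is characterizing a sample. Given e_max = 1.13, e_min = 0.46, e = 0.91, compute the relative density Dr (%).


Result: 32.84 %

Derivation:
Using Dr = (e_max - e) / (e_max - e_min) * 100
e_max - e = 1.13 - 0.91 = 0.22
e_max - e_min = 1.13 - 0.46 = 0.67
Dr = 0.22 / 0.67 * 100
Dr = 32.84 %


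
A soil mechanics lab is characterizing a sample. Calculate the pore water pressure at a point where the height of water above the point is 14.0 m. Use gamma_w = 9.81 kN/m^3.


Result: 137.34 kPa

Derivation:
Using u = gamma_w * h_w
u = 9.81 * 14.0
u = 137.34 kPa


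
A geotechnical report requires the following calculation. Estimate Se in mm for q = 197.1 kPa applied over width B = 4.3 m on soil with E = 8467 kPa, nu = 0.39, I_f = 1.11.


Using Se = q * B * (1 - nu^2) * I_f / E
1 - nu^2 = 1 - 0.39^2 = 0.8479
Se = 197.1 * 4.3 * 0.8479 * 1.11 / 8467
Se = 0.094209 m
Convert to mm: Se = 0.094209 * 1000 = 94.209 mm


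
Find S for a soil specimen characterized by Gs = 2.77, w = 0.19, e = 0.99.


Using S = Gs * w / e
S = 2.77 * 0.19 / 0.99
S = 0.5316


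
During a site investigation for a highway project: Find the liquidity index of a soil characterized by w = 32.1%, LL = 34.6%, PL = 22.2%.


First compute the plasticity index:
PI = LL - PL = 34.6 - 22.2 = 12.4
Then compute the liquidity index:
LI = (w - PL) / PI
LI = (32.1 - 22.2) / 12.4
LI = 0.798


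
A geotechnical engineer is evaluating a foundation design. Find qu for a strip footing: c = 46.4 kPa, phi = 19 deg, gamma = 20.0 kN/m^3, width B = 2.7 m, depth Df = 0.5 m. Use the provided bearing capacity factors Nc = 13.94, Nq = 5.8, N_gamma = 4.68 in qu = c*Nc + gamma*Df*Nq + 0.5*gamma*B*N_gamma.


Result: 831.18 kPa

Derivation:
Compute qu = c*Nc + gamma*Df*Nq + 0.5*gamma*B*N_gamma
Term 1: 46.4 * 13.94 = 646.816
Term 2: 20.0 * 0.5 * 5.8 = 58.0
Term 3: 0.5 * 20.0 * 2.7 * 4.68 = 126.36
qu = 646.816 + 58.0 + 126.36
qu = 831.18 kPa


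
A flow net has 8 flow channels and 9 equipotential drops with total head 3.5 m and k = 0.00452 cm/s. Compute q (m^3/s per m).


Result: 0.0001406 m^3/s per m

Derivation:
Convert k to m/s for unit consistency with H:
k = 0.00452 cm/s = 0.00452 / 100 m/s = 4.52e-05 m/s
Using q = k * H * Nf / Nd
Nf / Nd = 8 / 9 = 0.8889
q = 4.52e-05 * 3.5 * 0.8889
q = 0.0001406 m^3/s per m


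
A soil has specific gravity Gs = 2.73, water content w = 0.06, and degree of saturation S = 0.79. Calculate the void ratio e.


Using the relation e = Gs * w / S
e = 2.73 * 0.06 / 0.79
e = 0.2073


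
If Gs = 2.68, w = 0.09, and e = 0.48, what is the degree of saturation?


Using S = Gs * w / e
S = 2.68 * 0.09 / 0.48
S = 0.5025


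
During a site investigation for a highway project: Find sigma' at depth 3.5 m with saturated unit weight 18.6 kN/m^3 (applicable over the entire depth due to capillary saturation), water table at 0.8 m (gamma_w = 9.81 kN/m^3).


Total stress = gamma_sat * depth
sigma = 18.6 * 3.5 = 65.1 kPa
Pore water pressure u = gamma_w * (depth - d_wt)
u = 9.81 * (3.5 - 0.8) = 26.487 kPa
Effective stress = sigma - u
sigma' = 65.1 - 26.487 = 38.61 kPa


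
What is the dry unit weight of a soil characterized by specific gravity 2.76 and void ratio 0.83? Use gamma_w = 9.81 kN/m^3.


Using gamma_d = Gs * gamma_w / (1 + e)
gamma_d = 2.76 * 9.81 / (1 + 0.83)
gamma_d = 2.76 * 9.81 / 1.83
gamma_d = 14.795 kN/m^3


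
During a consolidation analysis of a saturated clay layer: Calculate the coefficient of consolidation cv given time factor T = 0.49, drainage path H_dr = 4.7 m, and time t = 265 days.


Using cv = T * H_dr^2 / t
H_dr^2 = 4.7^2 = 22.09
cv = 0.49 * 22.09 / 265
cv = 0.04085 m^2/day


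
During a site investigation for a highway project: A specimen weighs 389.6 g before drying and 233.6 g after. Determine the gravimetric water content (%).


Using w = (m_wet - m_dry) / m_dry * 100
m_wet - m_dry = 389.6 - 233.6 = 156.0 g
w = 156.0 / 233.6 * 100
w = 66.78 %


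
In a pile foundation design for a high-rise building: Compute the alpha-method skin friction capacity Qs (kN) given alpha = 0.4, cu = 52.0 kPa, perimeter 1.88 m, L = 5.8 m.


Using Qs = alpha * cu * perimeter * L
Qs = 0.4 * 52.0 * 1.88 * 5.8
Qs = 226.8 kN


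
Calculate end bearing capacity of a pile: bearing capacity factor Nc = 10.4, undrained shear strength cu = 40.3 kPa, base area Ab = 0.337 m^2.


Using Qb = Nc * cu * Ab
Qb = 10.4 * 40.3 * 0.337
Qb = 141.24 kN


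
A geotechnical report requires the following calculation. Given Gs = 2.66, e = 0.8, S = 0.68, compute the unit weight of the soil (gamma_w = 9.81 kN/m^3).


Result: 17.462 kN/m^3

Derivation:
Using gamma = gamma_w * (Gs + S*e) / (1 + e)
Numerator: Gs + S*e = 2.66 + 0.68*0.8 = 3.204
Denominator: 1 + e = 1 + 0.8 = 1.8
gamma = 9.81 * 3.204 / 1.8
gamma = 17.462 kN/m^3


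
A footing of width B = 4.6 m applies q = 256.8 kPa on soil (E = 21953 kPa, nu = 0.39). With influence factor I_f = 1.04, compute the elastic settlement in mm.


Using Se = q * B * (1 - nu^2) * I_f / E
1 - nu^2 = 1 - 0.39^2 = 0.8479
Se = 256.8 * 4.6 * 0.8479 * 1.04 / 21953
Se = 0.047450 m
Convert to mm: Se = 0.047450 * 1000 = 47.45 mm


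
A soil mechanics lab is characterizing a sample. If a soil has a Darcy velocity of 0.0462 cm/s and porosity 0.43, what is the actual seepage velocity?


Result: 0.10744 cm/s

Derivation:
Using v_s = v_d / n
v_s = 0.0462 / 0.43
v_s = 0.10744 cm/s


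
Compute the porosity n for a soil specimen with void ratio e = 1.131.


Using the relation n = e / (1 + e)
n = 1.131 / (1 + 1.131)
n = 1.131 / 2.131
n = 0.5307


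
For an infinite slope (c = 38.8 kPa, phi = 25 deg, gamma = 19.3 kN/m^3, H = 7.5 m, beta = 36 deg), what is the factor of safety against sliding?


Result: 1.206

Derivation:
Using Fs = c / (gamma*H*sin(beta)*cos(beta)) + tan(phi)/tan(beta)
Cohesion contribution = 38.8 / (19.3*7.5*sin(36)*cos(36))
Cohesion contribution = 0.563685
Friction contribution = tan(25)/tan(36) = 0.641817
Fs = 0.563685 + 0.641817
Fs = 1.206


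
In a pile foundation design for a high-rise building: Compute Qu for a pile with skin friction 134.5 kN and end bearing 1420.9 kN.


Using Qu = Qf + Qb
Qu = 134.5 + 1420.9
Qu = 1555.4 kN


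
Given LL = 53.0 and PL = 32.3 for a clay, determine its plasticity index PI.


Using PI = LL - PL
PI = 53.0 - 32.3
PI = 20.7


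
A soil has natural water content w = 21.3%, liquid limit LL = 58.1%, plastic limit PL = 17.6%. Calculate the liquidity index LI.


Result: 0.091

Derivation:
First compute the plasticity index:
PI = LL - PL = 58.1 - 17.6 = 40.5
Then compute the liquidity index:
LI = (w - PL) / PI
LI = (21.3 - 17.6) / 40.5
LI = 0.091


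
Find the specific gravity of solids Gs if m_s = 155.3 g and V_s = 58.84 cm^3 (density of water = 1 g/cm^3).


Using Gs = m_s / (V_s * rho_w)
Since rho_w = 1 g/cm^3:
Gs = 155.3 / 58.84
Gs = 2.639


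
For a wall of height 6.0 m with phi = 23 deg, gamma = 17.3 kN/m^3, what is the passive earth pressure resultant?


Compute passive earth pressure coefficient:
Kp = tan^2(45 + phi/2) = tan^2(56.5) = 2.282623
Compute passive force:
Pp = 0.5 * Kp * gamma * H^2
Pp = 0.5 * 2.282623 * 17.3 * 6.0^2
Pp = 710.81 kN/m


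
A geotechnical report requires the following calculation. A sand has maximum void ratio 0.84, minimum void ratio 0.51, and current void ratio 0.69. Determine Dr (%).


Using Dr = (e_max - e) / (e_max - e_min) * 100
e_max - e = 0.84 - 0.69 = 0.15
e_max - e_min = 0.84 - 0.51 = 0.33
Dr = 0.15 / 0.33 * 100
Dr = 45.45 %


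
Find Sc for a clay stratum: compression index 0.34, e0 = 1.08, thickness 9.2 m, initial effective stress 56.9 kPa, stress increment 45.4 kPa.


Using Sc = Cc * H / (1 + e0) * log10((sigma0 + delta_sigma) / sigma0)
Stress ratio = (56.9 + 45.4) / 56.9 = 1.79789
log10(1.79789) = 0.254763
Cc * H / (1 + e0) = 0.34 * 9.2 / (1 + 1.08) = 1.50385
Sc = 1.50385 * 0.254763
Sc = 0.3831 m


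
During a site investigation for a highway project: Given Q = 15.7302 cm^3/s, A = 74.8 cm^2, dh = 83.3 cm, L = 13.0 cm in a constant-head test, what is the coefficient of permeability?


Compute hydraulic gradient:
i = dh / L = 83.3 / 13.0 = 6.40769
Then apply Darcy's law:
k = Q / (A * i)
k = 15.7302 / (74.8 * 6.40769)
k = 15.7302 / 479.295
k = 0.032819 cm/s


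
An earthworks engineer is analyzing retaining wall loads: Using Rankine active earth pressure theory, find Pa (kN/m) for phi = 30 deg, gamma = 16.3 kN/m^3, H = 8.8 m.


Compute active earth pressure coefficient:
Ka = tan^2(45 - phi/2) = tan^2(30.0) = 0.333333
Compute active force:
Pa = 0.5 * Ka * gamma * H^2
Pa = 0.5 * 0.333333 * 16.3 * 8.8^2
Pa = 210.38 kN/m


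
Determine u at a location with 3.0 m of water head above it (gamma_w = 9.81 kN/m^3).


Using u = gamma_w * h_w
u = 9.81 * 3.0
u = 29.43 kPa


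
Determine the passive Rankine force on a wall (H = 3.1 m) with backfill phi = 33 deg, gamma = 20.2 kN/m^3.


Compute passive earth pressure coefficient:
Kp = tan^2(45 + phi/2) = tan^2(61.5) = 3.39212
Compute passive force:
Pp = 0.5 * Kp * gamma * H^2
Pp = 0.5 * 3.39212 * 20.2 * 3.1^2
Pp = 329.24 kN/m


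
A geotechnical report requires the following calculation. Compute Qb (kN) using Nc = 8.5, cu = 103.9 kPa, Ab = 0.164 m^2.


Using Qb = Nc * cu * Ab
Qb = 8.5 * 103.9 * 0.164
Qb = 144.84 kN


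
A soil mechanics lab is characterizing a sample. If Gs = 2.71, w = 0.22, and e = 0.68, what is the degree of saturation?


Result: 0.8768

Derivation:
Using S = Gs * w / e
S = 2.71 * 0.22 / 0.68
S = 0.8768


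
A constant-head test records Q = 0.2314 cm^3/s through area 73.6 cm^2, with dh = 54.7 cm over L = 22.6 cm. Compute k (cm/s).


Result: 0.001299 cm/s

Derivation:
Compute hydraulic gradient:
i = dh / L = 54.7 / 22.6 = 2.42035
Then apply Darcy's law:
k = Q / (A * i)
k = 0.2314 / (73.6 * 2.42035)
k = 0.2314 / 178.138
k = 0.001299 cm/s


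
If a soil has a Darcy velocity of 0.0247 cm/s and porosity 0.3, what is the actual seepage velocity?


Using v_s = v_d / n
v_s = 0.0247 / 0.3
v_s = 0.08233 cm/s


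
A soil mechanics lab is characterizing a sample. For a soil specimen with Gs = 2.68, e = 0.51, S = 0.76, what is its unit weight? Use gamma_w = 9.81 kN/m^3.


Using gamma = gamma_w * (Gs + S*e) / (1 + e)
Numerator: Gs + S*e = 2.68 + 0.76*0.51 = 3.0676
Denominator: 1 + e = 1 + 0.51 = 1.51
gamma = 9.81 * 3.0676 / 1.51
gamma = 19.929 kN/m^3


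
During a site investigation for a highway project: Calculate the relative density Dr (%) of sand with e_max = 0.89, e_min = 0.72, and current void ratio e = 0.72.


Using Dr = (e_max - e) / (e_max - e_min) * 100
e_max - e = 0.89 - 0.72 = 0.17
e_max - e_min = 0.89 - 0.72 = 0.17
Dr = 0.17 / 0.17 * 100
Dr = 100.0 %


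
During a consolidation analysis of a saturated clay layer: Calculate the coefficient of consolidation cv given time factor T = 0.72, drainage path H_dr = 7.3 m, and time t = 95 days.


Using cv = T * H_dr^2 / t
H_dr^2 = 7.3^2 = 53.29
cv = 0.72 * 53.29 / 95
cv = 0.40388 m^2/day


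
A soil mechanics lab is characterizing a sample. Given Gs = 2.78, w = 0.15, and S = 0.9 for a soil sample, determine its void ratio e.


Using the relation e = Gs * w / S
e = 2.78 * 0.15 / 0.9
e = 0.4633


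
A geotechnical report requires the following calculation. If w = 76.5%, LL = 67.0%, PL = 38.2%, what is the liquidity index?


Result: 1.33

Derivation:
First compute the plasticity index:
PI = LL - PL = 67.0 - 38.2 = 28.8
Then compute the liquidity index:
LI = (w - PL) / PI
LI = (76.5 - 38.2) / 28.8
LI = 1.33


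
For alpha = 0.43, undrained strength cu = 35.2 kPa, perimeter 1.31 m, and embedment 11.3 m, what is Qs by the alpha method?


Using Qs = alpha * cu * perimeter * L
Qs = 0.43 * 35.2 * 1.31 * 11.3
Qs = 224.06 kN


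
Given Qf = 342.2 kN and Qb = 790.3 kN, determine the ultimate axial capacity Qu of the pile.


Using Qu = Qf + Qb
Qu = 342.2 + 790.3
Qu = 1132.5 kN


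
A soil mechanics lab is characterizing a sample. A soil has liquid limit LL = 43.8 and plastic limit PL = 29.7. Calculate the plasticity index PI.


Result: 14.1

Derivation:
Using PI = LL - PL
PI = 43.8 - 29.7
PI = 14.1


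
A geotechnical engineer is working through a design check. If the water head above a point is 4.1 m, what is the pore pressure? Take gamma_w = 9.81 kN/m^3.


Using u = gamma_w * h_w
u = 9.81 * 4.1
u = 40.22 kPa


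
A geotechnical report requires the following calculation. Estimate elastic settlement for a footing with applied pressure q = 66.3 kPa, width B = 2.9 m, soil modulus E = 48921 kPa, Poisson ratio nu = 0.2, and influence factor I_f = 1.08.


Result: 4.075 mm

Derivation:
Using Se = q * B * (1 - nu^2) * I_f / E
1 - nu^2 = 1 - 0.2^2 = 0.96
Se = 66.3 * 2.9 * 0.96 * 1.08 / 48921
Se = 0.004075 m
Convert to mm: Se = 0.004075 * 1000 = 4.075 mm


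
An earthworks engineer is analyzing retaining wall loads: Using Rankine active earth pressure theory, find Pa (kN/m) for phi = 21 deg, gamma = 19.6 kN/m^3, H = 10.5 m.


Compute active earth pressure coefficient:
Ka = tan^2(45 - phi/2) = tan^2(34.5) = 0.472355
Compute active force:
Pa = 0.5 * Ka * gamma * H^2
Pa = 0.5 * 0.472355 * 19.6 * 10.5^2
Pa = 510.36 kN/m


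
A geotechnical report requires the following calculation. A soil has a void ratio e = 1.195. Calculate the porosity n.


Using the relation n = e / (1 + e)
n = 1.195 / (1 + 1.195)
n = 1.195 / 2.195
n = 0.5444


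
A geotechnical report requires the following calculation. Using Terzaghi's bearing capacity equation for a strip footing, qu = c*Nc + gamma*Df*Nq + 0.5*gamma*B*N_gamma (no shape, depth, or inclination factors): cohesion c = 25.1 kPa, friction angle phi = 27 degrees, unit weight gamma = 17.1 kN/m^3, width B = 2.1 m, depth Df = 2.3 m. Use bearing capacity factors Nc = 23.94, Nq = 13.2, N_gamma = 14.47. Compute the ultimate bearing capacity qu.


Compute qu = c*Nc + gamma*Df*Nq + 0.5*gamma*B*N_gamma
Term 1: 25.1 * 23.94 = 600.894
Term 2: 17.1 * 2.3 * 13.2 = 519.156
Term 3: 0.5 * 17.1 * 2.1 * 14.47 = 259.80885
qu = 600.894 + 519.156 + 259.80885
qu = 1379.86 kPa


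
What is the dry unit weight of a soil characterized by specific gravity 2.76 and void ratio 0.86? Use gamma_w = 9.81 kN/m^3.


Result: 14.557 kN/m^3

Derivation:
Using gamma_d = Gs * gamma_w / (1 + e)
gamma_d = 2.76 * 9.81 / (1 + 0.86)
gamma_d = 2.76 * 9.81 / 1.86
gamma_d = 14.557 kN/m^3


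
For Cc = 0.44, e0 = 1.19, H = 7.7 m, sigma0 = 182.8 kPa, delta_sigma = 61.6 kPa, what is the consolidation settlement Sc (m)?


Result: 0.1951 m

Derivation:
Using Sc = Cc * H / (1 + e0) * log10((sigma0 + delta_sigma) / sigma0)
Stress ratio = (182.8 + 61.6) / 182.8 = 1.33698
log10(1.33698) = 0.126125
Cc * H / (1 + e0) = 0.44 * 7.7 / (1 + 1.19) = 1.54703
Sc = 1.54703 * 0.126125
Sc = 0.1951 m


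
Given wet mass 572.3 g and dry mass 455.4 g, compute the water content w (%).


Result: 25.67 %

Derivation:
Using w = (m_wet - m_dry) / m_dry * 100
m_wet - m_dry = 572.3 - 455.4 = 116.9 g
w = 116.9 / 455.4 * 100
w = 25.67 %


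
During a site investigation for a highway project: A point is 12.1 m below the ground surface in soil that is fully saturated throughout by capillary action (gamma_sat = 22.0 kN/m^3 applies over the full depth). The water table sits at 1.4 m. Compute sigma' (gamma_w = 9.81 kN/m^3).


Total stress = gamma_sat * depth
sigma = 22.0 * 12.1 = 266.2 kPa
Pore water pressure u = gamma_w * (depth - d_wt)
u = 9.81 * (12.1 - 1.4) = 104.967 kPa
Effective stress = sigma - u
sigma' = 266.2 - 104.967 = 161.23 kPa


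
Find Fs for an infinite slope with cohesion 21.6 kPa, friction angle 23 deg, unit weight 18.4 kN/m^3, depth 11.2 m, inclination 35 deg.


Using Fs = c / (gamma*H*sin(beta)*cos(beta)) + tan(phi)/tan(beta)
Cohesion contribution = 21.6 / (18.4*11.2*sin(35)*cos(35))
Cohesion contribution = 0.223081
Friction contribution = tan(23)/tan(35) = 0.606213
Fs = 0.223081 + 0.606213
Fs = 0.829


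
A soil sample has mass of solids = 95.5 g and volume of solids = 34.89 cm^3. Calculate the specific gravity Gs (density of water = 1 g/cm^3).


Using Gs = m_s / (V_s * rho_w)
Since rho_w = 1 g/cm^3:
Gs = 95.5 / 34.89
Gs = 2.737


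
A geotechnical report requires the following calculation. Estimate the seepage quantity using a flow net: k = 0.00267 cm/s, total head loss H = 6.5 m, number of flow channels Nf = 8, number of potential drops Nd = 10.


Convert k to m/s for unit consistency with H:
k = 0.00267 cm/s = 0.00267 / 100 m/s = 2.67e-05 m/s
Using q = k * H * Nf / Nd
Nf / Nd = 8 / 10 = 0.8
q = 2.67e-05 * 6.5 * 0.8
q = 0.0001388 m^3/s per m


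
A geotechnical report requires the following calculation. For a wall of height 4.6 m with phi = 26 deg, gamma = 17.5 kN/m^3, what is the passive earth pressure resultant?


Result: 474.18 kN/m

Derivation:
Compute passive earth pressure coefficient:
Kp = tan^2(45 + phi/2) = tan^2(58.0) = 2.561071
Compute passive force:
Pp = 0.5 * Kp * gamma * H^2
Pp = 0.5 * 2.561071 * 17.5 * 4.6^2
Pp = 474.18 kN/m


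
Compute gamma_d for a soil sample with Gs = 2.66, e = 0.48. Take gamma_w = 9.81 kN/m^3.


Result: 17.631 kN/m^3

Derivation:
Using gamma_d = Gs * gamma_w / (1 + e)
gamma_d = 2.66 * 9.81 / (1 + 0.48)
gamma_d = 2.66 * 9.81 / 1.48
gamma_d = 17.631 kN/m^3


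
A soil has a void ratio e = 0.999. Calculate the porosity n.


Using the relation n = e / (1 + e)
n = 0.999 / (1 + 0.999)
n = 0.999 / 1.999
n = 0.4997


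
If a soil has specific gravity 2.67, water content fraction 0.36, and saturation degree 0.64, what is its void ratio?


Using the relation e = Gs * w / S
e = 2.67 * 0.36 / 0.64
e = 1.5019


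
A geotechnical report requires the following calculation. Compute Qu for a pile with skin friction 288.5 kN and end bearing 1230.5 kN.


Using Qu = Qf + Qb
Qu = 288.5 + 1230.5
Qu = 1519.0 kN


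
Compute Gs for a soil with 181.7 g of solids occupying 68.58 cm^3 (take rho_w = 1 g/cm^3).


Result: 2.649

Derivation:
Using Gs = m_s / (V_s * rho_w)
Since rho_w = 1 g/cm^3:
Gs = 181.7 / 68.58
Gs = 2.649


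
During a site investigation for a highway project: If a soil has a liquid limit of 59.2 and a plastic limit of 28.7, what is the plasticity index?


Using PI = LL - PL
PI = 59.2 - 28.7
PI = 30.5


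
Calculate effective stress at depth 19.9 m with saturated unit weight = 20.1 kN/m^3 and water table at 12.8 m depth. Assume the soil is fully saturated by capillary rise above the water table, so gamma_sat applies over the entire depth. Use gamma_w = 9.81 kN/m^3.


Total stress = gamma_sat * depth
sigma = 20.1 * 19.9 = 399.99 kPa
Pore water pressure u = gamma_w * (depth - d_wt)
u = 9.81 * (19.9 - 12.8) = 69.651 kPa
Effective stress = sigma - u
sigma' = 399.99 - 69.651 = 330.34 kPa


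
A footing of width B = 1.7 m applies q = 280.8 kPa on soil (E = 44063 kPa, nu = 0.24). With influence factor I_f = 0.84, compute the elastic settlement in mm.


Using Se = q * B * (1 - nu^2) * I_f / E
1 - nu^2 = 1 - 0.24^2 = 0.9424
Se = 280.8 * 1.7 * 0.9424 * 0.84 / 44063
Se = 0.008576 m
Convert to mm: Se = 0.008576 * 1000 = 8.576 mm


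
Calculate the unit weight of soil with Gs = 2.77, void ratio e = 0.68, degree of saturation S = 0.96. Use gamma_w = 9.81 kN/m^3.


Result: 19.987 kN/m^3

Derivation:
Using gamma = gamma_w * (Gs + S*e) / (1 + e)
Numerator: Gs + S*e = 2.77 + 0.96*0.68 = 3.4228
Denominator: 1 + e = 1 + 0.68 = 1.68
gamma = 9.81 * 3.4228 / 1.68
gamma = 19.987 kN/m^3


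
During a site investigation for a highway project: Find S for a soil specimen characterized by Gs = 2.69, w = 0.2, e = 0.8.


Result: 0.6725

Derivation:
Using S = Gs * w / e
S = 2.69 * 0.2 / 0.8
S = 0.6725


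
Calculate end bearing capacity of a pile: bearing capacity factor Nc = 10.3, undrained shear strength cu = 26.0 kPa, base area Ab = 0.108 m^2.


Using Qb = Nc * cu * Ab
Qb = 10.3 * 26.0 * 0.108
Qb = 28.92 kN


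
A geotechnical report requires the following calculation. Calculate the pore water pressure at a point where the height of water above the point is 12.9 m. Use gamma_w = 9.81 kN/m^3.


Result: 126.55 kPa

Derivation:
Using u = gamma_w * h_w
u = 9.81 * 12.9
u = 126.55 kPa


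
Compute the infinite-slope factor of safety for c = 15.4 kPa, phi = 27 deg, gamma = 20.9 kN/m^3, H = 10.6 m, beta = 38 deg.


Using Fs = c / (gamma*H*sin(beta)*cos(beta)) + tan(phi)/tan(beta)
Cohesion contribution = 15.4 / (20.9*10.6*sin(38)*cos(38))
Cohesion contribution = 0.143283
Friction contribution = tan(27)/tan(38) = 0.652163
Fs = 0.143283 + 0.652163
Fs = 0.795


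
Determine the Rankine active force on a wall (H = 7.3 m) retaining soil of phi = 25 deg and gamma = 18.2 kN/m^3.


Compute active earth pressure coefficient:
Ka = tan^2(45 - phi/2) = tan^2(32.5) = 0.405859
Compute active force:
Pa = 0.5 * Ka * gamma * H^2
Pa = 0.5 * 0.405859 * 18.2 * 7.3^2
Pa = 196.82 kN/m


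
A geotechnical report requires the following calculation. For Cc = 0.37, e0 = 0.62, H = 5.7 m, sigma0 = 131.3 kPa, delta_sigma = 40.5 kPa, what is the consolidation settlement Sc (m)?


Using Sc = Cc * H / (1 + e0) * log10((sigma0 + delta_sigma) / sigma0)
Stress ratio = (131.3 + 40.5) / 131.3 = 1.30845
log10(1.30845) = 0.116758
Cc * H / (1 + e0) = 0.37 * 5.7 / (1 + 0.62) = 1.30185
Sc = 1.30185 * 0.116758
Sc = 0.152 m


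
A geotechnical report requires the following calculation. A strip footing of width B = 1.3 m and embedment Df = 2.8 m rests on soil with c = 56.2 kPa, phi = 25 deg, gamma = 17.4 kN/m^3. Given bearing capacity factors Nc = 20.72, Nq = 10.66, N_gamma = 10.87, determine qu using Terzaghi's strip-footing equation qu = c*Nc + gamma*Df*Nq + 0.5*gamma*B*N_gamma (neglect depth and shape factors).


Compute qu = c*Nc + gamma*Df*Nq + 0.5*gamma*B*N_gamma
Term 1: 56.2 * 20.72 = 1164.464
Term 2: 17.4 * 2.8 * 10.66 = 519.3552
Term 3: 0.5 * 17.4 * 1.3 * 10.87 = 122.9397
qu = 1164.464 + 519.3552 + 122.9397
qu = 1806.76 kPa


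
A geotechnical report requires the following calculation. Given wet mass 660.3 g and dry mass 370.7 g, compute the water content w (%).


Using w = (m_wet - m_dry) / m_dry * 100
m_wet - m_dry = 660.3 - 370.7 = 289.6 g
w = 289.6 / 370.7 * 100
w = 78.12 %


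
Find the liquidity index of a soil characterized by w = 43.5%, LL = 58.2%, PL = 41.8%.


Result: 0.104

Derivation:
First compute the plasticity index:
PI = LL - PL = 58.2 - 41.8 = 16.4
Then compute the liquidity index:
LI = (w - PL) / PI
LI = (43.5 - 41.8) / 16.4
LI = 0.104


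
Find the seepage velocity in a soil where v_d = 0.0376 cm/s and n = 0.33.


Using v_s = v_d / n
v_s = 0.0376 / 0.33
v_s = 0.11394 cm/s


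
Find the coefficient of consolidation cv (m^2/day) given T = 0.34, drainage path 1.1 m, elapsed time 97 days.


Result: 0.00424 m^2/day

Derivation:
Using cv = T * H_dr^2 / t
H_dr^2 = 1.1^2 = 1.21
cv = 0.34 * 1.21 / 97
cv = 0.00424 m^2/day


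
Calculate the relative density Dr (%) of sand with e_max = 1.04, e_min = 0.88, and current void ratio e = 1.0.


Result: 25.0 %

Derivation:
Using Dr = (e_max - e) / (e_max - e_min) * 100
e_max - e = 1.04 - 1.0 = 0.04
e_max - e_min = 1.04 - 0.88 = 0.16
Dr = 0.04 / 0.16 * 100
Dr = 25.0 %


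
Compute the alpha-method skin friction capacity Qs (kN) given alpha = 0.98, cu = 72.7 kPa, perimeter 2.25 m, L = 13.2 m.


Using Qs = alpha * cu * perimeter * L
Qs = 0.98 * 72.7 * 2.25 * 13.2
Qs = 2116.01 kN


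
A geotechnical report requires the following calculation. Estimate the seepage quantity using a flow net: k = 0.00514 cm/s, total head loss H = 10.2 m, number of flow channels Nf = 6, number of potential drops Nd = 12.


Convert k to m/s for unit consistency with H:
k = 0.00514 cm/s = 0.00514 / 100 m/s = 5.14e-05 m/s
Using q = k * H * Nf / Nd
Nf / Nd = 6 / 12 = 0.5
q = 5.14e-05 * 10.2 * 0.5
q = 0.0002621 m^3/s per m


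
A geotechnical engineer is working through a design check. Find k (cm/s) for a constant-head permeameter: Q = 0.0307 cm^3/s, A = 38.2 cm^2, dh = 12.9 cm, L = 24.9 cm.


Result: 0.001551 cm/s

Derivation:
Compute hydraulic gradient:
i = dh / L = 12.9 / 24.9 = 0.518072
Then apply Darcy's law:
k = Q / (A * i)
k = 0.0307 / (38.2 * 0.518072)
k = 0.0307 / 19.7904
k = 0.001551 cm/s


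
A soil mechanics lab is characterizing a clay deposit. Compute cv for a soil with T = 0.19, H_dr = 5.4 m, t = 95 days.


Result: 0.05832 m^2/day

Derivation:
Using cv = T * H_dr^2 / t
H_dr^2 = 5.4^2 = 29.16
cv = 0.19 * 29.16 / 95
cv = 0.05832 m^2/day


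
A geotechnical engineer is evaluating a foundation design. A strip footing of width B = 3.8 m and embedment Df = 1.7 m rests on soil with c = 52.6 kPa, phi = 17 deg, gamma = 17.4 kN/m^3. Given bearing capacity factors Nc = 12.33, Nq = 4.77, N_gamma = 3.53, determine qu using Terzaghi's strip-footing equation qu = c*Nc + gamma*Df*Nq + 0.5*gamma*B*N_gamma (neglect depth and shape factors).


Compute qu = c*Nc + gamma*Df*Nq + 0.5*gamma*B*N_gamma
Term 1: 52.6 * 12.33 = 648.558
Term 2: 17.4 * 1.7 * 4.77 = 141.0966
Term 3: 0.5 * 17.4 * 3.8 * 3.53 = 116.7018
qu = 648.558 + 141.0966 + 116.7018
qu = 906.36 kPa


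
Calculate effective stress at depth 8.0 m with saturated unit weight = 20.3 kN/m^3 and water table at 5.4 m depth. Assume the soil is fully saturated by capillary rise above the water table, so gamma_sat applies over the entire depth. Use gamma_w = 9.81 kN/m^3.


Total stress = gamma_sat * depth
sigma = 20.3 * 8.0 = 162.4 kPa
Pore water pressure u = gamma_w * (depth - d_wt)
u = 9.81 * (8.0 - 5.4) = 25.506 kPa
Effective stress = sigma - u
sigma' = 162.4 - 25.506 = 136.89 kPa


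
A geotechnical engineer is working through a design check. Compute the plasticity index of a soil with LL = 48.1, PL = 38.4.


Result: 9.7

Derivation:
Using PI = LL - PL
PI = 48.1 - 38.4
PI = 9.7


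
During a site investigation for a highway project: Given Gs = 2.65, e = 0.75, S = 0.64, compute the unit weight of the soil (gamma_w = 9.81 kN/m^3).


Using gamma = gamma_w * (Gs + S*e) / (1 + e)
Numerator: Gs + S*e = 2.65 + 0.64*0.75 = 3.13
Denominator: 1 + e = 1 + 0.75 = 1.75
gamma = 9.81 * 3.13 / 1.75
gamma = 17.546 kN/m^3


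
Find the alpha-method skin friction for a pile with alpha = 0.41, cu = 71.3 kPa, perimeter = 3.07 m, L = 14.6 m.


Result: 1310.28 kN

Derivation:
Using Qs = alpha * cu * perimeter * L
Qs = 0.41 * 71.3 * 3.07 * 14.6
Qs = 1310.28 kN


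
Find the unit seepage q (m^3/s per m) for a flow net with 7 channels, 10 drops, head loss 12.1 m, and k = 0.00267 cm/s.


Result: 0.0002261 m^3/s per m

Derivation:
Convert k to m/s for unit consistency with H:
k = 0.00267 cm/s = 0.00267 / 100 m/s = 2.67e-05 m/s
Using q = k * H * Nf / Nd
Nf / Nd = 7 / 10 = 0.7
q = 2.67e-05 * 12.1 * 0.7
q = 0.0002261 m^3/s per m


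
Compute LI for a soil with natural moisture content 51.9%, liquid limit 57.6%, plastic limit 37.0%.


Result: 0.723

Derivation:
First compute the plasticity index:
PI = LL - PL = 57.6 - 37.0 = 20.6
Then compute the liquidity index:
LI = (w - PL) / PI
LI = (51.9 - 37.0) / 20.6
LI = 0.723


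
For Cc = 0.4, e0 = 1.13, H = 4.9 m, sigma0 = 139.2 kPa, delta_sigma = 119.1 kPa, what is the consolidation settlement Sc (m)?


Using Sc = Cc * H / (1 + e0) * log10((sigma0 + delta_sigma) / sigma0)
Stress ratio = (139.2 + 119.1) / 139.2 = 1.8556
log10(1.8556) = 0.268485
Cc * H / (1 + e0) = 0.4 * 4.9 / (1 + 1.13) = 0.920188
Sc = 0.920188 * 0.268485
Sc = 0.2471 m


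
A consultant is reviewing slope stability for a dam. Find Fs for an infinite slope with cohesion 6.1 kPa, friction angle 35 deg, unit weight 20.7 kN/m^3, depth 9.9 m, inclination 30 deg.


Result: 1.282

Derivation:
Using Fs = c / (gamma*H*sin(beta)*cos(beta)) + tan(phi)/tan(beta)
Cohesion contribution = 6.1 / (20.7*9.9*sin(30)*cos(30))
Cohesion contribution = 0.0687422
Friction contribution = tan(35)/tan(30) = 1.2128
Fs = 0.0687422 + 1.2128
Fs = 1.282


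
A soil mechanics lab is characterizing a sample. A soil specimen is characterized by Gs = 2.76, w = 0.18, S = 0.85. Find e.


Using the relation e = Gs * w / S
e = 2.76 * 0.18 / 0.85
e = 0.5845


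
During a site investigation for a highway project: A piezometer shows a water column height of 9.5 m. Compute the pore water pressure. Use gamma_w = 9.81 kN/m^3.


Using u = gamma_w * h_w
u = 9.81 * 9.5
u = 93.2 kPa


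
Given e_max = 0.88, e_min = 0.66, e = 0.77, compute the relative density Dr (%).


Result: 50.0 %

Derivation:
Using Dr = (e_max - e) / (e_max - e_min) * 100
e_max - e = 0.88 - 0.77 = 0.11
e_max - e_min = 0.88 - 0.66 = 0.22
Dr = 0.11 / 0.22 * 100
Dr = 50.0 %


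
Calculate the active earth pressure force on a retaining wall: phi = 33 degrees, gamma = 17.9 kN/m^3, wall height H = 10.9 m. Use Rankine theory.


Compute active earth pressure coefficient:
Ka = tan^2(45 - phi/2) = tan^2(28.5) = 0.294801
Compute active force:
Pa = 0.5 * Ka * gamma * H^2
Pa = 0.5 * 0.294801 * 17.9 * 10.9^2
Pa = 313.48 kN/m


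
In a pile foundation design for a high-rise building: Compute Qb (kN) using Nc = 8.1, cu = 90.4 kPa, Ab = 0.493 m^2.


Using Qb = Nc * cu * Ab
Qb = 8.1 * 90.4 * 0.493
Qb = 360.99 kN


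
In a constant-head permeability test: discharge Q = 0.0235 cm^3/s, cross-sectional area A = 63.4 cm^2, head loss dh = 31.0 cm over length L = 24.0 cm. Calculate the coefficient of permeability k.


Compute hydraulic gradient:
i = dh / L = 31.0 / 24.0 = 1.29167
Then apply Darcy's law:
k = Q / (A * i)
k = 0.0235 / (63.4 * 1.29167)
k = 0.0235 / 81.8917
k = 0.000287 cm/s
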